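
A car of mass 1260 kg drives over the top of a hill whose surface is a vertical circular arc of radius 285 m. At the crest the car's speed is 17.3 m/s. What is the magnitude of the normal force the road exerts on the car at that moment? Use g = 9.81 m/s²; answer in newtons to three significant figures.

At the crest the centripetal acceleration points downward (toward the centre of the arc), so mg − N = mv²/r.
N = m(g − v²/r) = 1260 × (9.81 − (17.3)²/285) = 1260 × (9.81 − 1.050) = 1260 × 8.760 = 11040 N.

11000 N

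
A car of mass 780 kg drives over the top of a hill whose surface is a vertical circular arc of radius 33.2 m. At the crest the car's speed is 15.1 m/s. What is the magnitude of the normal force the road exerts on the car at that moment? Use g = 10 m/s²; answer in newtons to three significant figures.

At the crest the centripetal acceleration points downward (toward the centre of the arc), so mg − N = mv²/r.
N = m(g − v²/r) = 780 × (10.0 − (15.1)²/33.2) = 780 × (10.0 − 6.868) = 780 × 3.132 = 2443 N.

2440 N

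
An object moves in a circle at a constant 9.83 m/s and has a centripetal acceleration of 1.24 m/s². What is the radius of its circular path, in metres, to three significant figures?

a_c = v²/r ⇒ r = v²/a_c = (9.83)²/1.24 = 96.63/1.24 = 77.93 m.

77.9 m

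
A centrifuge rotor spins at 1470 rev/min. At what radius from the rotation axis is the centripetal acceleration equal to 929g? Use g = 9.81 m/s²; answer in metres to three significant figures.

ω = 1470 rev/min × 2π/60 = 153.9 rad/s.
a_c = ω²r = 929g ⇒ r = 929 × 9.81 / (153.9)² = 9113/23700 = 0.3846 m.

0.385 m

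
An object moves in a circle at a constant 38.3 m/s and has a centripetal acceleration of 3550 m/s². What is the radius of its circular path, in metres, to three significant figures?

0.413 m

a_c = v²/r ⇒ r = v²/a_c = (38.3)²/3550 = 1467/3550 = 0.4132 m.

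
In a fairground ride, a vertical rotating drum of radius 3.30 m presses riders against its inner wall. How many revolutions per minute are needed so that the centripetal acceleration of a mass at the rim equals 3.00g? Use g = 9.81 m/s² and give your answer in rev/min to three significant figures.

Require ω²r = 3.00g, so ω = √(3.00 × 9.81/3.30) = 2.986 rad/s.
In rev/min: ω × 60/(2π) = 2.986 × 60/(2π) = 28.52 rev/min.

28.5 rev/min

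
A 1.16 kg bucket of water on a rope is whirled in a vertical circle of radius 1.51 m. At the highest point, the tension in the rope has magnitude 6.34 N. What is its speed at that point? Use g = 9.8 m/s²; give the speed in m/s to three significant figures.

4.80 m/s

At the top, T + mg = mv²/r, so v = √(r(T/m + g)) = √(1.51 × (6.34/1.16 + 9.8)) = √(1.51 × 15.27) = √23.05 = 4.801 m/s.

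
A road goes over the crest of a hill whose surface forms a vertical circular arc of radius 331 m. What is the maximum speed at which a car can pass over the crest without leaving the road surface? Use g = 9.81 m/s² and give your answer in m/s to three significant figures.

57.0 m/s

At the crest the centre of the circle is below the car, so the net downward (centripetal) force is mg − N = mv²/r.
The car leaves the road when N → 0, giving v_max = √(g r) = √(9.81 × 331) = 56.98 m/s.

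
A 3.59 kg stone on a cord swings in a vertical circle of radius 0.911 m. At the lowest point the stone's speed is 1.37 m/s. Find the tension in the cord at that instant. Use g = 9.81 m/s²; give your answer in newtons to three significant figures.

At the lowest point, T points up (toward the centre) and the weight mg points down (away from the centre), so the net inward force is T − mg = mv²/r.
T = m(v²/r + g) = 3.59 × ((1.37)²/0.911 + 9.81) = 3.59 × (2.060 + 9.81) = 3.59 × 11.87 = 42.61 N.

42.6 N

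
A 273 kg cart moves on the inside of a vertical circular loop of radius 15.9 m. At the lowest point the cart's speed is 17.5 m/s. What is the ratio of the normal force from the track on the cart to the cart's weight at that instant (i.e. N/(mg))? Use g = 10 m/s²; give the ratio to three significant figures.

At the bottom, N − mg = mv²/r, so N = m(v²/r + g) and N/(mg) = v²/(rg) + 1 = (17.5)²/(15.9 × 10.0) + 1 = 1.926 + 1 = 2.926.

2.93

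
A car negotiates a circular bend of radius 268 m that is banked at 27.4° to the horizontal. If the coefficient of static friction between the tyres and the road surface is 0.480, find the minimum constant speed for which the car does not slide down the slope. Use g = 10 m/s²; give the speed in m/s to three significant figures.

9.07 m/s

At the minimum speed, friction acts up the slope at its limiting value f = μN. Radially (horizontal, toward centre): N sinθ − μN cosθ = mv²/r. Vertically: N cosθ + μN sinθ = mg.
Dividing: v² = r g (sinθ − μcosθ)/(cosθ + μsinθ).
sinθ − μcosθ = 0.4602 − 0.480×0.8878 = 0.03405; cosθ + μsinθ = 0.8878 + 0.480×0.4602 = 1.109.
v² = 268 × 10.0 × 0.03405/1.109 = 82.30 m²/s², so v = 9.072 m/s.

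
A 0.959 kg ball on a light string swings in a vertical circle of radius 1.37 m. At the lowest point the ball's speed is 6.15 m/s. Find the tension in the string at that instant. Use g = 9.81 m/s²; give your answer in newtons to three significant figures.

At the lowest point, T points up (toward the centre) and the weight mg points down (away from the centre), so the net inward force is T − mg = mv²/r.
T = m(v²/r + g) = 0.959 × ((6.15)²/1.37 + 9.81) = 0.959 × (27.61 + 9.81) = 0.959 × 37.42 = 35.88 N.

35.9 N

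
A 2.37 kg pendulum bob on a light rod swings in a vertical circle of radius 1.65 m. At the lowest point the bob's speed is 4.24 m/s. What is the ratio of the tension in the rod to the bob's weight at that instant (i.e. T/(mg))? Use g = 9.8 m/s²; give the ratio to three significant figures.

At the bottom, T − mg = mv²/r, so T = m(v²/r + g) and T/(mg) = v²/(rg) + 1 = (4.24)²/(1.65 × 9.8) + 1 = 1.112 + 1 = 2.112.

2.11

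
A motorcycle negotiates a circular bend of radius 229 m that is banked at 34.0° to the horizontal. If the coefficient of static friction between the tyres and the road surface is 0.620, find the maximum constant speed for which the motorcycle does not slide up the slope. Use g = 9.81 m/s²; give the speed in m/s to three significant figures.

At the maximum speed, friction acts down the slope at its limiting value f = μN. Radially (horizontal, toward centre): N sinθ + μN cosθ = mv²/r. Vertically: N cosθ − μN sinθ = mg.
Dividing: v² = r g (sinθ + μcosθ)/(cosθ − μsinθ).
sinθ + μcosθ = 0.5592 + 0.620×0.8290 = 1.073; cosθ − μsinθ = 0.8290 − 0.620×0.5592 = 0.4823.
v² = 229 × 9.81 × 1.073/0.4823 = 4998 m²/s², so v = 70.70 m/s.

70.7 m/s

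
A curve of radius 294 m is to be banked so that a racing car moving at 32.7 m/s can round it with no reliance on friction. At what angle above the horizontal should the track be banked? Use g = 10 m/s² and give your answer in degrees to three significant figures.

20.0°

With no friction, the horizontal component of the normal force provides the centripetal force: N sinθ = mv²/r, while N cosθ = mg vertically.
Dividing: tanθ = v²/(r g) = (32.7)²/(294 × 10.0) = 1069/2940 = 0.3637.
θ = arctan(0.3637) = 19.99°.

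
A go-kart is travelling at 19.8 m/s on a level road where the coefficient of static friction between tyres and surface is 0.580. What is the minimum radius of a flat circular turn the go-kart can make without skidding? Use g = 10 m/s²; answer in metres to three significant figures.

At the limit, μ_s m g = m v²/r, so r_min = v²/(μ_s g) = (19.8)²/(0.580 × 10.0) = 392.0/5.800 = 67.59 m.

67.6 m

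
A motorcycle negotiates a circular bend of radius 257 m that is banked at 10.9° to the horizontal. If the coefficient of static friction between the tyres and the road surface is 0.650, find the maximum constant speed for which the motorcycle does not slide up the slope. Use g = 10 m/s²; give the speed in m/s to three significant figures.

At the maximum speed, friction acts down the slope at its limiting value f = μN. Radially (horizontal, toward centre): N sinθ + μN cosθ = mv²/r. Vertically: N cosθ − μN sinθ = mg.
Dividing: v² = r g (sinθ + μcosθ)/(cosθ − μsinθ).
sinθ + μcosθ = 0.1891 + 0.650×0.9820 = 0.8274; cosθ − μsinθ = 0.9820 − 0.650×0.1891 = 0.8590.
v² = 257 × 10.0 × 0.8274/0.8590 = 2475 m²/s², so v = 49.75 m/s.

49.8 m/s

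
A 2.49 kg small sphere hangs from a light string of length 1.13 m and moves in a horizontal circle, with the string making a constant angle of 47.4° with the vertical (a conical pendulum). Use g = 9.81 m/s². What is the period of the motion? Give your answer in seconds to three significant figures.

r = L sinθ = 0.8318 m. From T sinθ = mω²r and T cosθ = mg: tanθ = ω²r/g, so ω² = g tanθ / r = g/(L cosθ).
ω = √(g/(L cosθ)) = √(9.81/(1.13 × 0.6769)) = √12.83 = 3.581 rad/s.
Period = 2π/ω = 1.754 s.

1.75 s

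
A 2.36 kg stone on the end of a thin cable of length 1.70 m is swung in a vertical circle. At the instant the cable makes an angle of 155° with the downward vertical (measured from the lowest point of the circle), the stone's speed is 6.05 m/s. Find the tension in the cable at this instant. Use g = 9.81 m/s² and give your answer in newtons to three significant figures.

Take the radial direction toward the centre of the circle as positive. The component of the weight along the string toward the centre is −mg cos φ (φ measured from the bottom), so Newton's second law along the string gives T − mg cos φ = m v²/r.
cos 155° = -0.9063, so T = m(v²/r + g cos φ) = 2.36 × ((6.05)²/1.70 + 9.81 × -0.9063) = 2.36 × (21.53 + (-8.891)) = 2.36 × 12.64 = 29.83 N.

29.8 N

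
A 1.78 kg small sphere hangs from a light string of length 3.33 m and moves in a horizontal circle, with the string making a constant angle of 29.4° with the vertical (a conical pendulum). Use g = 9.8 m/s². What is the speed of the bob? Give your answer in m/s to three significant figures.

3.00 m/s

The radius of the circle is r = L sinθ = 3.33 × sin 29.4° = 1.635 m.
Horizontally T sinθ = mv²/r and vertically T cosθ = mg, so tanθ = v²/(rg).
v = √(r g tanθ) = √(1.635 × 9.8 × 0.5635) = √9.027 = 3.004 m/s.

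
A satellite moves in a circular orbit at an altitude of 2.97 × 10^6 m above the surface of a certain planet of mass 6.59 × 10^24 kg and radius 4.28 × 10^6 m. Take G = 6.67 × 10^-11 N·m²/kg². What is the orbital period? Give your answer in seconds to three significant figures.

5850 s

r = R + h = 4.28 × 10^6 + 2.97 × 10^6 = 7.250 × 10^6 m. Gravity provides the centripetal force: G M m / r² = m v² / r ⇒ v = √(GM/r) = 7786 m/s.
T = 2πr/v = 2π × 7.250 × 10^6 / 7786 = 5850 s.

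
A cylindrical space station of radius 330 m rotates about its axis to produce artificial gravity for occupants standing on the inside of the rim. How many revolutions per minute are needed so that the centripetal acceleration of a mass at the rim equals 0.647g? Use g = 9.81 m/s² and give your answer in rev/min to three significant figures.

1.32 rev/min

Require ω²r = 0.647g, so ω = √(0.647 × 9.81/330) = 0.1387 rad/s.
In rev/min: ω × 60/(2π) = 0.1387 × 60/(2π) = 1.324 rev/min.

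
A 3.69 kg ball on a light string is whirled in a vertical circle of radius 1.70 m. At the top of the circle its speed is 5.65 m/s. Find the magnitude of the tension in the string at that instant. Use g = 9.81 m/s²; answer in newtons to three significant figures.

33.1 N

At the top, both T and the weight mg point inward (toward the centre), so T + mg = mv²/r.
T = m(v²/r − g) = 3.69 × ((5.65)²/1.70 − 9.81) = 3.69 × (18.78 − 9.81) = 3.69 × 8.968 = 33.09 N.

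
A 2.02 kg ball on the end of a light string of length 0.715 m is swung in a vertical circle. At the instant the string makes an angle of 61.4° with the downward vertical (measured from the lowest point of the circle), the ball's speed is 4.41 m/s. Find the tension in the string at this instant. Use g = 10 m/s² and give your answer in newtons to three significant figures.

Take the radial direction toward the centre of the circle as positive. The component of the weight along the string toward the centre is −mg cos φ (φ measured from the bottom), so Newton's second law along the string gives T − mg cos φ = m v²/r.
cos 61.4° = 0.4787, so T = m(v²/r + g cos φ) = 2.02 × ((4.41)²/0.715 + 10.0 × 0.4787) = 2.02 × (27.20 + (4.787)) = 2.02 × 31.99 = 64.61 N.

64.6 N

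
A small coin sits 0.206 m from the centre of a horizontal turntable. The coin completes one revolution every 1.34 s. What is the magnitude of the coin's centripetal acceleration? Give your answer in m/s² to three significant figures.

4.53 m/s²

v = 2πr/T = 2π × 0.206/1.34 = 0.9659 m/s.
a_c = v²/r = (0.9659)²/0.206 = 0.9330/0.206 = 4.529 m/s².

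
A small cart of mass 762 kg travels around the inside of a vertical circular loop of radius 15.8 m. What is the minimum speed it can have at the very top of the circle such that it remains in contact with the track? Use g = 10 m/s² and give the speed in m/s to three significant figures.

At the highest point the centre is directly below, so both the weight and N act inward: N + mg = mv²/r.
At minimum speed N → 0, so mg = mv_min²/r ⇒ v_min = √(g r) = √(10.0 × 15.8) = 12.57 m/s.

12.6 m/s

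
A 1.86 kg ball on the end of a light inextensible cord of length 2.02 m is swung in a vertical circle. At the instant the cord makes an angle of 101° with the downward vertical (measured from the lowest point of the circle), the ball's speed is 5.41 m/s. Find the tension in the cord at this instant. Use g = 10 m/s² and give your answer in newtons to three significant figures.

Take the radial direction toward the centre of the circle as positive. The component of the weight along the string toward the centre is −mg cos φ (φ measured from the bottom), so Newton's second law along the string gives T − mg cos φ = m v²/r.
cos 101° = -0.1908, so T = m(v²/r + g cos φ) = 1.86 × ((5.41)²/2.02 + 10.0 × -0.1908) = 1.86 × (14.49 + (-1.908)) = 1.86 × 12.58 = 23.40 N.

23.4 N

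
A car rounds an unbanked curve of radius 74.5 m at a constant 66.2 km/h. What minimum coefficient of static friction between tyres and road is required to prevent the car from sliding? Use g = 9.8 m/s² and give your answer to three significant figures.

0.463

v = 66.2/3.6 = 18.39 m/s.
Friction provides the centripetal force: μ_s m g = m v²/r, so μ_s = v²/(g r) = (18.39)²/(9.8 × 74.5) = 338.2/730.1 = 0.4632.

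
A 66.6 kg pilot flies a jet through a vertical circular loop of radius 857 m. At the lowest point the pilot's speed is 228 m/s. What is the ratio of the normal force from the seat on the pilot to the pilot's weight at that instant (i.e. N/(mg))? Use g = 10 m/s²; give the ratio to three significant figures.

At the bottom, N − mg = mv²/r, so N = m(v²/r + g) and N/(mg) = v²/(rg) + 1 = (228)²/(857 × 10.0) + 1 = 6.066 + 1 = 7.066.

7.07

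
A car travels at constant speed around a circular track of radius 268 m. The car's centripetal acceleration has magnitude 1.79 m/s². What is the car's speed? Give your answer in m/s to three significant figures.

21.9 m/s

a_c = v²/r ⇒ v = √(a_c · r) = √(1.79 × 268) = √479.7 = 21.90 m/s.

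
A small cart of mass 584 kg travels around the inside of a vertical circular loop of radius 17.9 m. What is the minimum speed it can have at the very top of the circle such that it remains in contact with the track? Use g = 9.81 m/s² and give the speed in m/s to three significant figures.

13.3 m/s

At the top, both weight mg and N point toward the centre: N + mg = mv²/r.
At minimum speed N → 0, so mg = mv_min²/r ⇒ v_min = √(g r) = √(9.81 × 17.9) = 13.25 m/s.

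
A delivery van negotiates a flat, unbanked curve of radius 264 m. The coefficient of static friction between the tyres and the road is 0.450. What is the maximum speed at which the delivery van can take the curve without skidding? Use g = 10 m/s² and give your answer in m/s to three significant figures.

34.5 m/s

On a flat curve, static friction is the only horizontal force, so it must supply the full centripetal force: μ_s m g = m v²/r.
Mass cancels: v_max = √(μ_s g r) = √(0.450 × 10.0 × 264) = √1188 = 34.47 m/s.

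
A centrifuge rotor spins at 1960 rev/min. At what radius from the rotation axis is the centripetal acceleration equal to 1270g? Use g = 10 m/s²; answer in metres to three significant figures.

0.301 m

ω = 1960 rev/min × 2π/60 = 205.3 rad/s.
a_c = ω²r = 1270g ⇒ r = 1270 × 10.0 / (205.3)² = 12700/42130 = 0.3015 m.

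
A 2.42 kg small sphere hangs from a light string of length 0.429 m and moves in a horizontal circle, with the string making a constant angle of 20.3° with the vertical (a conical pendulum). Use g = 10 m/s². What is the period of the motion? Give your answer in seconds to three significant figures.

1.26 s

r = L sinθ = 0.1488 m. From T sinθ = mω²r and T cosθ = mg: tanθ = ω²r/g, so ω² = g tanθ / r = g/(L cosθ).
ω = √(g/(L cosθ)) = √(10.0/(0.429 × 0.9379)) = √24.85 = 4.985 rad/s.
Period = 2π/ω = 1.260 s.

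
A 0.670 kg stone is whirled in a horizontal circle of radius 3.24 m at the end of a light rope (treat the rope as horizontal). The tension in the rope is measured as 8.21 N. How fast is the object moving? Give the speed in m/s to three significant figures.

T = m v²/r ⇒ v = √(T r / m) = √(8.21 × 3.24 / 0.670) = √39.70 = 6.301 m/s.

6.30 m/s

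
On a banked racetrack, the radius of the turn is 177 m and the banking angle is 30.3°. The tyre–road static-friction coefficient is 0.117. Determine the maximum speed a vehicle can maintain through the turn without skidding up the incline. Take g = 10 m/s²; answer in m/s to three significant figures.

At the maximum speed, friction acts down the slope at its limiting value f = μN. Radially (horizontal, toward centre): N sinθ + μN cosθ = mv²/r. Vertically: N cosθ − μN sinθ = mg.
Dividing: v² = r g (sinθ + μcosθ)/(cosθ − μsinθ).
sinθ + μcosθ = 0.5045 + 0.117×0.8634 = 0.6055; cosθ − μsinθ = 0.8634 − 0.117×0.5045 = 0.8044.
v² = 177 × 10.0 × 0.6055/0.8044 = 1332 m²/s², so v = 36.50 m/s.

36.5 m/s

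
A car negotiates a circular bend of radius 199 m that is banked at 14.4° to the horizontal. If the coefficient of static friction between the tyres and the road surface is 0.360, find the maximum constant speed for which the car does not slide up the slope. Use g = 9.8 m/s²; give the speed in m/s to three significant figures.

At the maximum speed, friction acts down the slope at its limiting value f = μN. Radially (horizontal, toward centre): N sinθ + μN cosθ = mv²/r. Vertically: N cosθ − μN sinθ = mg.
Dividing: v² = r g (sinθ + μcosθ)/(cosθ − μsinθ).
sinθ + μcosθ = 0.2487 + 0.360×0.9686 = 0.5974; cosθ − μsinθ = 0.9686 − 0.360×0.2487 = 0.8791.
v² = 199 × 9.8 × 0.5974/0.8791 = 1325 m²/s², so v = 36.40 m/s.

36.4 m/s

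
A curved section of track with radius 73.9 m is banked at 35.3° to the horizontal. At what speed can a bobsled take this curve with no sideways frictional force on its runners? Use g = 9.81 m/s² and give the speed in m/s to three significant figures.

22.7 m/s

On a frictionless banked curve, N sinθ = mv²/r and N cosθ = mg, so tanθ = v²/(rg).
v = √(r g tanθ) = √(73.9 × 9.81 × tan 35.3°) = √(73.9 × 9.81 × 0.7080) = √513.3 = 22.66 m/s.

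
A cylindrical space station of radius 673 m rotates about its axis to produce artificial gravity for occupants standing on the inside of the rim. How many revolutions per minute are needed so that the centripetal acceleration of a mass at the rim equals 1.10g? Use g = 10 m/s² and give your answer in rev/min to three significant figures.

1.22 rev/min

Require ω²r = 1.10g, so ω = √(1.10 × 10.0/673) = 0.1278 rad/s.
In rev/min: ω × 60/(2π) = 0.1278 × 60/(2π) = 1.221 rev/min.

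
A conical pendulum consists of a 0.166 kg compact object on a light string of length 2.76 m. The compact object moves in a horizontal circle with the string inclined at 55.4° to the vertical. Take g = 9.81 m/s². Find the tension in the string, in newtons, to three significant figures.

2.87 N

Vertically the bob has no acceleration, so T cosθ = mg.
T = mg/cosθ = 0.166 × 9.81 / cos 55.4° = 1.628/0.5678 = 2.868 N.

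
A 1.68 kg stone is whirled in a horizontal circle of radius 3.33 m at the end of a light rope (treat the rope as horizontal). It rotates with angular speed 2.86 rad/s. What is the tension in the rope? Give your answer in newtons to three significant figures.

v = ωr = 2.86 × 3.33 = 9.524 m/s.
The tension is the only horizontal force, so it supplies the full centripetal force: T = m v²/r = 1.68 × (9.524)²/3.33 = 1.68 × 90.70/3.33 = 45.76 N.

45.8 N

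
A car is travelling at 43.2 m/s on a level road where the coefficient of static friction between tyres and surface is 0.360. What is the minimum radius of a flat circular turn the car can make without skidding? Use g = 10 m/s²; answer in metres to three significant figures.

At the limit, μ_s m g = m v²/r, so r_min = v²/(μ_s g) = (43.2)²/(0.360 × 10.0) = 1866/3.600 = 518.4 m.

518 m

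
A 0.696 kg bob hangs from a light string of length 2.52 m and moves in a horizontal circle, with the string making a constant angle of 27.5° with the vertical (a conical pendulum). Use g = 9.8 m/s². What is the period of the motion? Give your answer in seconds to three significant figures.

3.00 s

r = L sinθ = 1.164 m. From T sinθ = mω²r and T cosθ = mg: tanθ = ω²r/g, so ω² = g tanθ / r = g/(L cosθ).
ω = √(g/(L cosθ)) = √(9.8/(2.52 × 0.8870)) = √4.384 = 2.094 rad/s.
Period = 2π/ω = 3.001 s.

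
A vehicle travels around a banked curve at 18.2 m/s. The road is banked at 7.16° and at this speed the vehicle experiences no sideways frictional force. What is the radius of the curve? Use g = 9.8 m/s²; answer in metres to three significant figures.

269 m

Frictionless banking: tanθ = v²/(rg), so r = v²/(g tanθ).
r = (18.2)²/(9.8 × tan 7.16°) = 331.2/(9.8 × 0.1256) = 331.2/1.231 = 269.1 m.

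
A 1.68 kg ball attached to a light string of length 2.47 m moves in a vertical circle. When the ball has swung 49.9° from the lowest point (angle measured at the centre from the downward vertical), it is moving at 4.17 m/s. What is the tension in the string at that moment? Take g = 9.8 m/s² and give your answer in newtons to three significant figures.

22.4 N

Take the radial direction toward the centre of the circle as positive. The component of the weight along the string toward the centre is −mg cos φ (φ measured from the bottom), so Newton's second law along the string gives T − mg cos φ = m v²/r.
cos 49.9° = 0.6441, so T = m(v²/r + g cos φ) = 1.68 × ((4.17)²/2.47 + 9.8 × 0.6441) = 1.68 × (7.040 + (6.312)) = 1.68 × 13.35 = 22.43 N.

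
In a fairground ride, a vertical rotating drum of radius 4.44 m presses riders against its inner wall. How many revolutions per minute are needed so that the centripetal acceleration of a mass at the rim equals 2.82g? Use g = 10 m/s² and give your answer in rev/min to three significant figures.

Require ω²r = 2.82g, so ω = √(2.82 × 10.0/4.44) = 2.520 rad/s.
In rev/min: ω × 60/(2π) = 2.520 × 60/(2π) = 24.07 rev/min.

24.1 rev/min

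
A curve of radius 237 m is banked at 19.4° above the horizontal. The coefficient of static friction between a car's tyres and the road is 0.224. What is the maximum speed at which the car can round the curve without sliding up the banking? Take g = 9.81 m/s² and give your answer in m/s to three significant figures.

At the maximum speed, friction acts down the slope at its limiting value f = μN. Radially (horizontal, toward centre): N sinθ + μN cosθ = mv²/r. Vertically: N cosθ − μN sinθ = mg.
Dividing: v² = r g (sinθ + μcosθ)/(cosθ − μsinθ).
sinθ + μcosθ = 0.3322 + 0.224×0.9432 = 0.5434; cosθ − μsinθ = 0.9432 − 0.224×0.3322 = 0.8688.
v² = 237 × 9.81 × 0.5434/0.8688 = 1454 m²/s², so v = 38.13 m/s.

38.1 m/s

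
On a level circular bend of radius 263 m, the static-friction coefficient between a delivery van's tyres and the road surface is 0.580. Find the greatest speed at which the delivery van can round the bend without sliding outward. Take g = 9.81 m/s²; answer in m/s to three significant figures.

38.7 m/s

Friction provides the centripetal force on a flat curve. At maximum speed it is at its limiting value: μ_s m g = m v²/r.
Mass cancels: v_max = √(μ_s g r) = √(0.580 × 9.81 × 263) = √1496 = 38.68 m/s.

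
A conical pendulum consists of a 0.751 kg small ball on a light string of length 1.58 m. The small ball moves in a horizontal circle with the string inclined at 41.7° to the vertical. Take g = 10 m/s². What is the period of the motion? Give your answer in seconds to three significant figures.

r = L sinθ = 1.051 m. From T sinθ = mω²r and T cosθ = mg: tanθ = ω²r/g, so ω² = g tanθ / r = g/(L cosθ).
ω = √(g/(L cosθ)) = √(10.0/(1.58 × 0.7466)) = √8.477 = 2.911 rad/s.
Period = 2π/ω = 2.158 s.

2.16 s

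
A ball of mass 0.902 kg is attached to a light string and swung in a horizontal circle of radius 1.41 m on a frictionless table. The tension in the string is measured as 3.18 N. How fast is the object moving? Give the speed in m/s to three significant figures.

T = m v²/r ⇒ v = √(T r / m) = √(3.18 × 1.41 / 0.902) = √4.971 = 2.230 m/s.

2.23 m/s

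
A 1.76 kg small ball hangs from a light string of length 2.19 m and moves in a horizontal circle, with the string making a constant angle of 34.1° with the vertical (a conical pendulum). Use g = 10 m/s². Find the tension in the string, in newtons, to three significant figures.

21.3 N

Vertically the bob has no acceleration, so T cosθ = mg.
T = mg/cosθ = 1.76 × 10.0 / cos 34.1° = 17.60/0.8281 = 21.25 N.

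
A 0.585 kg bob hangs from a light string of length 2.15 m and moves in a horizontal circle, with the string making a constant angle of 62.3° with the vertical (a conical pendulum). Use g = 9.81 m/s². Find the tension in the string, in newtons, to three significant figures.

12.3 N

Vertically the bob has no acceleration, so T cosθ = mg.
T = mg/cosθ = 0.585 × 9.81 / cos 62.3° = 5.739/0.4648 = 12.35 N.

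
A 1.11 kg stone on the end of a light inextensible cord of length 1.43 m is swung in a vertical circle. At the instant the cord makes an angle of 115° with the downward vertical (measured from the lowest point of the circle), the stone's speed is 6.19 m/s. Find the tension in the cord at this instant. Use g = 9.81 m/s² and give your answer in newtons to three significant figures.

25.1 N

Take the radial direction toward the centre of the circle as positive. The component of the weight along the string toward the centre is −mg cos φ (φ measured from the bottom), so Newton's second law along the string gives T − mg cos φ = m v²/r.
cos 115° = -0.4226, so T = m(v²/r + g cos φ) = 1.11 × ((6.19)²/1.43 + 9.81 × -0.4226) = 1.11 × (26.79 + (-4.146)) = 1.11 × 22.65 = 25.14 N.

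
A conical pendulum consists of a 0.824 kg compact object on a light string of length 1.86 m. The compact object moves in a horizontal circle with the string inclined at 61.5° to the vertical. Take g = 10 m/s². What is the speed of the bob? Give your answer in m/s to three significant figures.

5.49 m/s

The radius of the circle is r = L sinθ = 1.86 × sin 61.5° = 1.635 m.
Horizontally T sinθ = mv²/r and vertically T cosθ = mg, so tanθ = v²/(rg).
v = √(r g tanθ) = √(1.635 × 10.0 × 1.842) = √30.11 = 5.487 m/s.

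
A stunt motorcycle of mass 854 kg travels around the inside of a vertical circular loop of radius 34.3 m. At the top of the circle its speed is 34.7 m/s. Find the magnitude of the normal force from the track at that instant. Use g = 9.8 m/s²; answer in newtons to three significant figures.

At the top, both N and the weight mg point inward (toward the centre), so N + mg = mv²/r.
N = m(v²/r − g) = 854 × ((34.7)²/34.3 − 9.8) = 854 × (35.10 − 9.8) = 854 × 25.30 = 21610 N.

21600 N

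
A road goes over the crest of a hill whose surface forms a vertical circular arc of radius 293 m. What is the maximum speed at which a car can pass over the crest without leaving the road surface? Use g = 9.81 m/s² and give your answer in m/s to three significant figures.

At the crest the centre of the circle is below the car, so the net downward (centripetal) force is mg − N = mv²/r.
The car leaves the road when N → 0, giving v_max = √(g r) = √(9.81 × 293) = 53.61 m/s.

53.6 m/s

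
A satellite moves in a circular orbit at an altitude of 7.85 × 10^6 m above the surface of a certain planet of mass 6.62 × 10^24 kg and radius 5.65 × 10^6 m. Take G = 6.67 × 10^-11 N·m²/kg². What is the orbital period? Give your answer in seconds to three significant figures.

14800 s

r = R + h = 5.65 × 10^6 + 7.85 × 10^6 = 1.350 × 10^7 m. Gravity provides the centripetal force: G M m / r² = m v² / r ⇒ v = √(GM/r) = 5719 m/s.
T = 2πr/v = 2π × 1.350 × 10^7 / 5719 = 14830 s.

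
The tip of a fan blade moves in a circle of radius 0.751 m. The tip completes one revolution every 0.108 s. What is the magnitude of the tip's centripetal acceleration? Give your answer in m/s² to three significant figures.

v = 2πr/T = 2π × 0.751/0.108 = 43.69 m/s.
a_c = v²/r = (43.69)²/0.751 = 1909/0.751 = 2542 m/s².

2540 m/s²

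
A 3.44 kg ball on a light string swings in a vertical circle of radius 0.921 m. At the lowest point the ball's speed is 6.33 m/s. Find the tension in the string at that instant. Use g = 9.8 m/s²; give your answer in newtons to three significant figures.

183 N

At the lowest point, T points up (toward the centre) and the weight mg points down (away from the centre), so the net inward force is T − mg = mv²/r.
T = m(v²/r + g) = 3.44 × ((6.33)²/0.921 + 9.8) = 3.44 × (43.51 + 9.8) = 3.44 × 53.31 = 183.4 N.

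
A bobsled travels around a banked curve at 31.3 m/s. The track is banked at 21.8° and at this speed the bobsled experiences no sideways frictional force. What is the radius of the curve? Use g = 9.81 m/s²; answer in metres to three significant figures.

Frictionless banking: tanθ = v²/(rg), so r = v²/(g tanθ).
r = (31.3)²/(9.81 × tan 21.8°) = 979.7/(9.81 × 0.4000) = 979.7/3.924 = 249.7 m.

250 m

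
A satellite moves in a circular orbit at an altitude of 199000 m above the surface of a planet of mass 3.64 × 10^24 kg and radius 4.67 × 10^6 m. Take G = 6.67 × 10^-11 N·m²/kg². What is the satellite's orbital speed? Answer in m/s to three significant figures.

7060 m/s

Orbital radius r = R + h = 4.67 × 10^6 + 199000 = 4.869 × 10^6 m.
Gravity supplies the centripetal force: G M m / r² = m v² / r, so v = √(GM/r).
v = √(6.67 × 10^-11 × 3.64 × 10^24 / 4.869 × 10^6) = √(4.986 × 10^7) = 7061 m/s.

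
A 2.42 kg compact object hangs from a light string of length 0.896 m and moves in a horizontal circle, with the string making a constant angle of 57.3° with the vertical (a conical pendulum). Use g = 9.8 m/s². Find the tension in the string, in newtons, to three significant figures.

Vertically the bob has no acceleration, so T cosθ = mg.
T = mg/cosθ = 2.42 × 9.8 / cos 57.3° = 23.72/0.5402 = 43.90 N.

43.9 N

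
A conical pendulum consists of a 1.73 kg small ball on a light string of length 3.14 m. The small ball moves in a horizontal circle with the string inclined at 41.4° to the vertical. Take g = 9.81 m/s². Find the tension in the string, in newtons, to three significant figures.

Vertically the bob has no acceleration, so T cosθ = mg.
T = mg/cosθ = 1.73 × 9.81 / cos 41.4° = 16.97/0.7501 = 22.63 N.

22.6 N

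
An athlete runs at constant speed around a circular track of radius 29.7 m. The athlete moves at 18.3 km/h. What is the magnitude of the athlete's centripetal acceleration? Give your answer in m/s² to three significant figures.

v = 18.3 km/h = 18.3/3.6 = 5.083 m/s.
a_c = v²/r = (5.083)²/29.7 = 25.84/29.7 = 0.8700 m/s².

0.870 m/s²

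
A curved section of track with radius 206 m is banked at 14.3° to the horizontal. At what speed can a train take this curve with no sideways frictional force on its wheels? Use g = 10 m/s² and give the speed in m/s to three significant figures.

On a frictionless banked curve, N sinθ = mv²/r and N cosθ = mg, so tanθ = v²/(rg).
v = √(r g tanθ) = √(206 × 10.0 × tan 14.3°) = √(206 × 10.0 × 0.2549) = √525.1 = 22.91 m/s.

22.9 m/s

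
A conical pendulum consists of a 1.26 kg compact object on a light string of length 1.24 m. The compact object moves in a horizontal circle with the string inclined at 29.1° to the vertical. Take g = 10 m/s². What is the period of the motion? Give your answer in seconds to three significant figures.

r = L sinθ = 0.6031 m. From T sinθ = mω²r and T cosθ = mg: tanθ = ω²r/g, so ω² = g tanθ / r = g/(L cosθ).
ω = √(g/(L cosθ)) = √(10.0/(1.24 × 0.8738)) = √9.230 = 3.038 rad/s.
Period = 2π/ω = 2.068 s.

2.07 s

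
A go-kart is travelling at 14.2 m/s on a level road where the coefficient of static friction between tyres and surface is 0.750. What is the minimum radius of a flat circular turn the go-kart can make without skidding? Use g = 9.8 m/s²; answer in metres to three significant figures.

27.4 m

At the limit, μ_s m g = m v²/r, so r_min = v²/(μ_s g) = (14.2)²/(0.750 × 9.8) = 201.6/7.350 = 27.43 m.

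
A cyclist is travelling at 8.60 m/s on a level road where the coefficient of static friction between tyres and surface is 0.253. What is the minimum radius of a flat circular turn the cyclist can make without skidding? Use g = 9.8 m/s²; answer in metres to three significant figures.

29.8 m

At the limit, μ_s m g = m v²/r, so r_min = v²/(μ_s g) = (8.60)²/(0.253 × 9.8) = 73.96/2.479 = 29.83 m.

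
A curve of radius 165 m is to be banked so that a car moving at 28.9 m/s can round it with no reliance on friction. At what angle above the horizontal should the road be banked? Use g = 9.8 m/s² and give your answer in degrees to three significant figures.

27.3°

For a frictionless banked turn: horizontally N sinθ = mv²/r and vertically N cosθ = mg.
Dividing: tanθ = v²/(r g) = (28.9)²/(165 × 9.8) = 835.2/1617 = 0.5165.
θ = arctan(0.5165) = 27.32°.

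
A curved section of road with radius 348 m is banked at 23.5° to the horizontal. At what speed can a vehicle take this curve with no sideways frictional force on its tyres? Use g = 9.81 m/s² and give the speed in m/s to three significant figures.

On a frictionless banked curve, N sinθ = mv²/r and N cosθ = mg, so tanθ = v²/(rg).
v = √(r g tanθ) = √(348 × 9.81 × tan 23.5°) = √(348 × 9.81 × 0.4348) = √1484 = 38.53 m/s.

38.5 m/s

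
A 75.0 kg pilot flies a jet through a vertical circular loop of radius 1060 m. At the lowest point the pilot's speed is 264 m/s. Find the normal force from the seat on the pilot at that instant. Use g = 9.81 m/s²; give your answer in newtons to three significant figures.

At the lowest point, N points up (toward the centre) and the weight mg points down (away from the centre), so the net inward force is N − mg = mv²/r.
N = m(v²/r + g) = 75.0 × ((264)²/1060 + 9.81) = 75.0 × (65.75 + 9.81) = 75.0 × 75.56 = 5667 N.

5670 N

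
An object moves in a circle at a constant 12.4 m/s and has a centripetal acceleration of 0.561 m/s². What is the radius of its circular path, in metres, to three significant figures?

a_c = v²/r ⇒ r = v²/a_c = (12.4)²/0.561 = 153.8/0.561 = 274.1 m.

274 m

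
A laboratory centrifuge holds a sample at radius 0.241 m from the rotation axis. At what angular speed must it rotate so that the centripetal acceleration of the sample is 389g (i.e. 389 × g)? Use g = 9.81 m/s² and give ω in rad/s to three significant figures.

Centripetal acceleration a_c = ω²r. Setting ω²r = 389g:
ω = √(389g / r) = √(389 × 9.81 / 0.241) = √15830 = 125.8 rad/s.

126 rad/s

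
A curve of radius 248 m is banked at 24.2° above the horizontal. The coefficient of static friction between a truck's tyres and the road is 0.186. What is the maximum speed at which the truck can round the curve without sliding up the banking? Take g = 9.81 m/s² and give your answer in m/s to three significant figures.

41.1 m/s

At the maximum speed, friction acts down the slope at its limiting value f = μN. Radially (horizontal, toward centre): N sinθ + μN cosθ = mv²/r. Vertically: N cosθ − μN sinθ = mg.
Dividing: v² = r g (sinθ + μcosθ)/(cosθ − μsinθ).
sinθ + μcosθ = 0.4099 + 0.186×0.9121 = 0.5796; cosθ − μsinθ = 0.9121 − 0.186×0.4099 = 0.8359.
v² = 248 × 9.81 × 0.5796/0.8359 = 1687 m²/s², so v = 41.07 m/s.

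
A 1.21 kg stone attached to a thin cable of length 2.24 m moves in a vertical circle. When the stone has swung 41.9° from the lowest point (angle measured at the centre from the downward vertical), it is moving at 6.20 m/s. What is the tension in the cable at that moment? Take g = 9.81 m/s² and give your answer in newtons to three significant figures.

Take the radial direction toward the centre of the circle as positive. The component of the weight along the string toward the centre is −mg cos φ (φ measured from the bottom), so Newton's second law along the string gives T − mg cos φ = m v²/r.
cos 41.9° = 0.7443, so T = m(v²/r + g cos φ) = 1.21 × ((6.20)²/2.24 + 9.81 × 0.7443) = 1.21 × (17.16 + (7.302)) = 1.21 × 24.46 = 29.60 N.

29.6 N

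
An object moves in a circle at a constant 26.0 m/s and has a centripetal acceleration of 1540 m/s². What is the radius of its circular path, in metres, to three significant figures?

0.439 m

a_c = v²/r ⇒ r = v²/a_c = (26.0)²/1540 = 676.0/1540 = 0.4390 m.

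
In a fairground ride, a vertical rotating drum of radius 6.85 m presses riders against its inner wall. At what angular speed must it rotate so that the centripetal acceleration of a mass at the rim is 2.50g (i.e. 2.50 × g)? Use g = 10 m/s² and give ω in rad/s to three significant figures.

1.91 rad/s

Centripetal acceleration a_c = ω²r. Setting ω²r = 2.50g:
ω = √(2.50g / r) = √(2.50 × 10.0 / 6.85) = √3.650 = 1.910 rad/s.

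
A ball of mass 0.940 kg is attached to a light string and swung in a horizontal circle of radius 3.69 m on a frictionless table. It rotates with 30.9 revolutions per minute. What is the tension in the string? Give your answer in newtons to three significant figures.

36.3 N

ω = 30.9 rev/min × 2π/60 = 3.236 rad/s, so v = ωr = 3.236 × 3.69 = 11.94 m/s.
The tension is the only horizontal force, so it supplies the full centripetal force: T = m v²/r = 0.940 × (11.94)²/3.69 = 0.940 × 142.6/3.69 = 36.32 N.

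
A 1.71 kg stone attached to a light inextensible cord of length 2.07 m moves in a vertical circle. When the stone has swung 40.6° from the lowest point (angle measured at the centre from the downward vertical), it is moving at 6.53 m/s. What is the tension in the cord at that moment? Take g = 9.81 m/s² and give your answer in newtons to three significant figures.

48.0 N

Take the radial direction toward the centre of the circle as positive. The component of the weight along the string toward the centre is −mg cos φ (φ measured from the bottom), so Newton's second law along the string gives T − mg cos φ = m v²/r.
cos 40.6° = 0.7593, so T = m(v²/r + g cos φ) = 1.71 × ((6.53)²/2.07 + 9.81 × 0.7593) = 1.71 × (20.60 + (7.448)) = 1.71 × 28.05 = 47.96 N.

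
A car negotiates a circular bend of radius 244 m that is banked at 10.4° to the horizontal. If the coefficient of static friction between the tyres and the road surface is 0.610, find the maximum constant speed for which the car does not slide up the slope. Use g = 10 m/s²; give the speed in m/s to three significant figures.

46.7 m/s

At the maximum speed, friction acts down the slope at its limiting value f = μN. Radially (horizontal, toward centre): N sinθ + μN cosθ = mv²/r. Vertically: N cosθ − μN sinθ = mg.
Dividing: v² = r g (sinθ + μcosθ)/(cosθ − μsinθ).
sinθ + μcosθ = 0.1805 + 0.610×0.9836 = 0.7805; cosθ − μsinθ = 0.9836 − 0.610×0.1805 = 0.8735.
v² = 244 × 10.0 × 0.7805/0.8735 = 2180 m²/s², so v = 46.69 m/s.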